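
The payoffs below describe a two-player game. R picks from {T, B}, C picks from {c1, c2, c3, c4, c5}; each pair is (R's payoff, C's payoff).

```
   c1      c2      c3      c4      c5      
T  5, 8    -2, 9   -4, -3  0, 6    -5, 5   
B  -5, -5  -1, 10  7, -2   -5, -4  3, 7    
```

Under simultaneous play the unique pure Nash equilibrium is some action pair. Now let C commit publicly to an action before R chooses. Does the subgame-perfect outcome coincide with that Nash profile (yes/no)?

Solve by backward induction (C leads).
- c1: BR = T, leader payoff 8.
- c2: BR = B, leader payoff 10.
- c3: BR = B, leader payoff -2.
- c4: BR = T, leader payoff 6.
- c5: BR = B, leader payoff 7.
Among 8, 10, -2, 6, 7, the best is 10 at c2. Subgame-perfect outcome: (B, c2) with payoffs (-1, 10).
Under simultaneous play:
R's best replies: c1→T; c2→B; c3→B; c4→T; c5→B.
C's best replies: T→c2; B→c2.
The unique mutual best reply is (B, c2), giving (-1, 10).
Sequential outcome (B, c2) coincides with the Nash profile (B, c2).

yes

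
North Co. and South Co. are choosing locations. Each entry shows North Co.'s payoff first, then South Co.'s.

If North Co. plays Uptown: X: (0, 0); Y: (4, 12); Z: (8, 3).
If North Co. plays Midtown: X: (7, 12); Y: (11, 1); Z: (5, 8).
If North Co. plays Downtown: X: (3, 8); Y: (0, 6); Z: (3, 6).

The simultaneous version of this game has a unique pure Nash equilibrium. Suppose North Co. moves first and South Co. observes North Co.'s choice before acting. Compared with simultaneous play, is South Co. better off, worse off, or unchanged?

unchanged

Work backward from South Co.'s decision.
- Uptown: South Co. compares 0, 12, 3 and picks Y; North Co. would get 4.
- Midtown: South Co. compares 12, 1, 8 and picks X; North Co. would get 7.
- Downtown: South Co. compares 8, 6, 6 and picks X; North Co. would get 3.
Among 4, 7, 3, the best is 7 at Midtown. Subgame-perfect outcome: (Midtown, X) with payoffs (7, 12).
Under simultaneous play:
North Co.'s best replies: X→Midtown; Y→Midtown; Z→Uptown.
South Co.'s best replies: Uptown→Y; Midtown→X; Downtown→X.
Only (Midtown, X) has each player best-responding; Nash payoffs (7, 12).
South Co. earns 12 sequentially versus 12 at the Nash outcome: unchanged.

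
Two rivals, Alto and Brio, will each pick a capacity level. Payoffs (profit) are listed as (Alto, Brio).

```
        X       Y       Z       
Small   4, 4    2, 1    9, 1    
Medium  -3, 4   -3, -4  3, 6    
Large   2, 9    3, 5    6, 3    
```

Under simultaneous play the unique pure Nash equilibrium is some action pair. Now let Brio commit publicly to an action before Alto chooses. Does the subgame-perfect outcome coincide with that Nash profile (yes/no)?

no

Work backward from Alto's decision.
- X → Alto plays Small (best of 4, -3, 2); Brio gets 4.
- Y → Alto plays Large (best of 2, -3, 3); Brio gets 5.
- Z → Alto plays Small (best of 9, 3, 6); Brio gets 1.
Brio's induced payoffs are 4, 5, 1, so Brio commits to Y. Subgame-perfect outcome: (Large, Y) with payoffs (3, 5).
For the simultaneous game, intersect best replies.
Alto's best replies: X→Small; Y→Large; Z→Small.
Brio's best replies: Small→X; Medium→Z; Large→X.
The unique mutual best reply is (Small, X), giving (4, 4).
Sequential outcome (Large, Y) differs from the Nash profile (Small, X).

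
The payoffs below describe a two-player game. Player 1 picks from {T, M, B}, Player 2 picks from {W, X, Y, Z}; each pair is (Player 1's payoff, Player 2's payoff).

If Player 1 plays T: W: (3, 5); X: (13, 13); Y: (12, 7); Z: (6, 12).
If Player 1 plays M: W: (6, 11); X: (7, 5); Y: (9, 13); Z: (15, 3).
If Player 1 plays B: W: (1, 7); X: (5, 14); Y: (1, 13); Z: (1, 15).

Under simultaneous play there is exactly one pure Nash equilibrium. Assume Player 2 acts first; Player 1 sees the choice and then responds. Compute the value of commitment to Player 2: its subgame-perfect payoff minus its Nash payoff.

Work backward from Player 1's decision.
- W: Player 1 compares 3, 6, 1 and picks M; Player 2 would get 11.
- X: Player 1 compares 13, 7, 5 and picks T; Player 2 would get 13.
- Y: Player 1 compares 12, 9, 1 and picks T; Player 2 would get 7.
- Z: Player 1 compares 6, 15, 1 and picks M; Player 2 would get 3.
Among 11, 13, 7, 3, the best is 13 at X. Subgame-perfect outcome: (T, X) with payoffs (13, 13).
Now find the simultaneous Nash equilibrium.
Player 1's best replies: W→M; X→T; Y→T; Z→M.
Player 2's best replies: T→X; M→Y; B→Z.
Only (T, X) has each player best-responding; Nash payoffs (13, 13).
Player 2's commitment gain: 13 − 13 = 0.

0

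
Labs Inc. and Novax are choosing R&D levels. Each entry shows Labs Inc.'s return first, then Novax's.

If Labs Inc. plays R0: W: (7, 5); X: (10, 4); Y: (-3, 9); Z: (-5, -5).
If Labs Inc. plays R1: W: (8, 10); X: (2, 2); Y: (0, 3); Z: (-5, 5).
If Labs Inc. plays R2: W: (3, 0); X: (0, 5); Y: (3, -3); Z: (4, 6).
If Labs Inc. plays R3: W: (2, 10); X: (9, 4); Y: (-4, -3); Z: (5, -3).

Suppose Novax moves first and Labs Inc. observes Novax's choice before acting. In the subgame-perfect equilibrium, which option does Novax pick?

W

Labs Inc. best-responds to each possible Novax move:
- W → Labs Inc. plays R1 (best of 7, 8, 3, 2); Novax gets 10.
- X → Labs Inc. plays R0 (best of 10, 2, 0, 9); Novax gets 4.
- Y → Labs Inc. plays R2 (best of -3, 0, 3, -4); Novax gets -3.
- Z → Labs Inc. plays R3 (best of -5, -5, 4, 5); Novax gets -3.
Novax's induced payoffs are 10, 4, -3, -3, so Novax commits to W. Subgame-perfect outcome: (R1, W) with payoffs (8, 10).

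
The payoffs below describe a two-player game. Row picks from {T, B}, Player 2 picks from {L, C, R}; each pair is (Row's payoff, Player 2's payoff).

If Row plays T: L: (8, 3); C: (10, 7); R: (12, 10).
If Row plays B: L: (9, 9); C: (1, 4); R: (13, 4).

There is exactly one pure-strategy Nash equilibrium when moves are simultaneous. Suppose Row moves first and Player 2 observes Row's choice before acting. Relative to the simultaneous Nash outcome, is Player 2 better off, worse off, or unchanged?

Solve by backward induction (Row leads).
- T: Player 2 compares 3, 7, 10 and picks R; Row would get 12.
- B: Player 2 compares 9, 4, 4 and picks L; Row would get 9.
Maximizing over 12, 9, Row chooses T. Subgame-perfect outcome: (T, R) with payoffs (12, 10).
For the simultaneous game, intersect best replies.
Row's best replies: L→B; C→T; R→B.
Player 2's best replies: T→R; B→L.
The unique mutual best reply is (B, L), giving (9, 9).
Player 2 earns 10 sequentially versus 9 at the Nash outcome: better off.

better off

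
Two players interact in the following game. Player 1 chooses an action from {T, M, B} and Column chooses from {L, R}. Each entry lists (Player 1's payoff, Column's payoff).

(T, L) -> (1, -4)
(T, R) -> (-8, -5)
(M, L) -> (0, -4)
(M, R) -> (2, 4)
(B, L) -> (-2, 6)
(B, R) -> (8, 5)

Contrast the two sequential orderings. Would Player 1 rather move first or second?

second

If Player 1 leads: Column's best replies are T→L, M→R, B→L; Player 1's induced payoffs 1, 2, -2; outcome (M, R), payoffs (2, 4).
If Column leads: Player 1's best replies are L→T, R→B; Column's induced payoffs -4, 5; outcome (B, R), payoffs (8, 5).
Player 1 gets 2 moving first and 8 moving second, so Player 1 prefers to move second.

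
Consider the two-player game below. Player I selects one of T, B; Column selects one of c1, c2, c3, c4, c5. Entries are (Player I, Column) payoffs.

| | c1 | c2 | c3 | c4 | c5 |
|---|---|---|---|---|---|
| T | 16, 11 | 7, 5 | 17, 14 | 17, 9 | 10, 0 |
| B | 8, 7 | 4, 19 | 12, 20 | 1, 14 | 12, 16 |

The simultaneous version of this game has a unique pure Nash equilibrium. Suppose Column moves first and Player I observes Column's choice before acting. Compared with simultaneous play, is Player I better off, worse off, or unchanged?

worse off

Solve by backward induction (Column leads).
- c1 → Player I plays T (best of 16, 8); Column gets 11.
- c2 → Player I plays T (best of 7, 4); Column gets 5.
- c3 → Player I plays T (best of 17, 12); Column gets 14.
- c4 → Player I plays T (best of 17, 1); Column gets 9.
- c5 → Player I plays B (best of 10, 12); Column gets 16.
Maximizing over 11, 5, 14, 9, 16, Column chooses c5. Subgame-perfect outcome: (B, c5) with payoffs (12, 16).
For the simultaneous game, intersect best replies.
Player I's best replies: c1→T; c2→T; c3→T; c4→T; c5→B.
Column's best replies: T→c3; B→c3.
Only (T, c3) has each player best-responding; Nash payoffs (17, 14).
Player I earns 12 sequentially versus 17 at the Nash outcome: worse off.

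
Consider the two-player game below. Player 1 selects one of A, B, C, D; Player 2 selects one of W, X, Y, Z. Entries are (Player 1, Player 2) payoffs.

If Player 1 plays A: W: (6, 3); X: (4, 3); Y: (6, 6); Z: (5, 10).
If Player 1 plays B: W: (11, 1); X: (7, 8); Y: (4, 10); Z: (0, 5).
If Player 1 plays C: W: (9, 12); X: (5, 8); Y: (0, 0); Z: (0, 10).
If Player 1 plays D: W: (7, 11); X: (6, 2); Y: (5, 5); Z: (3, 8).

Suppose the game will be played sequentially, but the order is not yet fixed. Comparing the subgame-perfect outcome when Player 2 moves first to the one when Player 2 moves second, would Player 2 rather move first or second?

second

If Player 1 leads: Player 2's best replies are A→Z, B→Y, C→W, D→W; Player 1's induced payoffs 5, 4, 9, 7; outcome (C, W), payoffs (9, 12).
If Player 2 leads: Player 1's best replies are W→B, X→B, Y→A, Z→A; Player 2's induced payoffs 1, 8, 6, 10; outcome (A, Z), payoffs (5, 10).
Player 2 gets 10 moving first and 12 moving second, so Player 2 prefers to move second.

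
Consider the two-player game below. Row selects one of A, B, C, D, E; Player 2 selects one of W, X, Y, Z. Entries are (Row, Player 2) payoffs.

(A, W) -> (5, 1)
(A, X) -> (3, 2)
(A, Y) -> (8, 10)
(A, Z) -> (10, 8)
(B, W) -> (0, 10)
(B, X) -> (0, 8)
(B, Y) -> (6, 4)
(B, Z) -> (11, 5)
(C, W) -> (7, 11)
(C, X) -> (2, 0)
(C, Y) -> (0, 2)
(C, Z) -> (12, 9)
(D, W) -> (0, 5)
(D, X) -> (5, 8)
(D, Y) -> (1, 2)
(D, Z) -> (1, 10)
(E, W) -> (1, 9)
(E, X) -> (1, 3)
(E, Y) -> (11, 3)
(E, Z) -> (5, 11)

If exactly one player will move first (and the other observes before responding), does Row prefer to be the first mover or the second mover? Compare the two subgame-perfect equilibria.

first

If Row leads: Player 2's best replies are A→Y, B→W, C→W, D→Z, E→Z; Row's induced payoffs 8, 0, 7, 1, 5; outcome (A, Y), payoffs (8, 10).
If Player 2 leads: Row's best replies are W→C, X→D, Y→E, Z→C; Player 2's induced payoffs 11, 8, 3, 9; outcome (C, W), payoffs (7, 11).
Row gets 8 moving first and 7 moving second, so Row prefers to move first.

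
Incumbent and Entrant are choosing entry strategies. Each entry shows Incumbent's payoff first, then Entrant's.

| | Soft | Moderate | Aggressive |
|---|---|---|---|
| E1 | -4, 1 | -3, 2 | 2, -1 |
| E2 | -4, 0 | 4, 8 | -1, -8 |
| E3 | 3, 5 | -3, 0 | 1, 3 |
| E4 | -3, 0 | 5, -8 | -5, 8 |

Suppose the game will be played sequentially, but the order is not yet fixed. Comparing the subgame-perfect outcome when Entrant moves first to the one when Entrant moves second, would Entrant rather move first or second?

If Incumbent leads: Entrant's best replies are E1→Moderate, E2→Moderate, E3→Soft, E4→Aggressive; Incumbent's induced payoffs -3, 4, 3, -5; outcome (E2, Moderate), payoffs (4, 8).
If Entrant leads: Incumbent's best replies are Soft→E3, Moderate→E4, Aggressive→E1; Entrant's induced payoffs 5, -8, -1; outcome (E3, Soft), payoffs (3, 5).
Entrant gets 5 moving first and 8 moving second, so Entrant prefers to move second.

second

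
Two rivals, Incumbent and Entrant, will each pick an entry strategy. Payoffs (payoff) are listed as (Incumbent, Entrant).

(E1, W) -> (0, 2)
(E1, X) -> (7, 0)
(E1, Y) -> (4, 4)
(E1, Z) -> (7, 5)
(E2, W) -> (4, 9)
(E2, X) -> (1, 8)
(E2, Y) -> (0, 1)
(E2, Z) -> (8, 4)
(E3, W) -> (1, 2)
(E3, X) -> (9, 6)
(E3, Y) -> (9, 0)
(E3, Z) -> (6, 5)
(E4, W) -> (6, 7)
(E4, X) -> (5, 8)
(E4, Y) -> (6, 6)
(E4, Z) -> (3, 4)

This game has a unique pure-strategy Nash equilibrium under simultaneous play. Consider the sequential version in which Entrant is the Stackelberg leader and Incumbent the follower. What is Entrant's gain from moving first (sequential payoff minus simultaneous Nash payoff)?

1

Solve by backward induction (Entrant leads).
- W: Incumbent compares 0, 4, 1, 6 and picks E4; Entrant would get 7.
- X: Incumbent compares 7, 1, 9, 5 and picks E3; Entrant would get 6.
- Y: Incumbent compares 4, 0, 9, 6 and picks E3; Entrant would get 0.
- Z: Incumbent compares 7, 8, 6, 3 and picks E2; Entrant would get 4.
Maximizing over 7, 6, 0, 4, Entrant chooses W. Subgame-perfect outcome: (E4, W) with payoffs (6, 7).
For the simultaneous game, intersect best replies.
Incumbent's best replies: W→E4; X→E3; Y→E3; Z→E2.
Entrant's best replies: E1→Z; E2→W; E3→X; E4→X.
The unique mutual best reply is (E3, X), giving (9, 6).
Entrant's commitment gain: 7 − 6 = 1.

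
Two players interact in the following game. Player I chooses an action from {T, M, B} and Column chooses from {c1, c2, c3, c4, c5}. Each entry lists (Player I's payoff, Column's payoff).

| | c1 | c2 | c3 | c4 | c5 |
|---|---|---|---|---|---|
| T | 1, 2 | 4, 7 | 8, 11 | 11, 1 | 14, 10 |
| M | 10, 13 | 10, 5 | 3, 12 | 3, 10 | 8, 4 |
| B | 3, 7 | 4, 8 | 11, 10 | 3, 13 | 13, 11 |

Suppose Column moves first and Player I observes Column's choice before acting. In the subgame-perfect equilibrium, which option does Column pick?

Player I best-responds to each possible Column move:
- c1: Player I compares 1, 10, 3 and picks M; Column would get 13.
- c2: Player I compares 4, 10, 4 and picks M; Column would get 5.
- c3: Player I compares 8, 3, 11 and picks B; Column would get 10.
- c4: Player I compares 11, 3, 3 and picks T; Column would get 1.
- c5: Player I compares 14, 8, 13 and picks T; Column would get 10.
Among 13, 5, 10, 1, 10, the best is 13 at c1. Subgame-perfect outcome: (M, c1) with payoffs (10, 13).

c1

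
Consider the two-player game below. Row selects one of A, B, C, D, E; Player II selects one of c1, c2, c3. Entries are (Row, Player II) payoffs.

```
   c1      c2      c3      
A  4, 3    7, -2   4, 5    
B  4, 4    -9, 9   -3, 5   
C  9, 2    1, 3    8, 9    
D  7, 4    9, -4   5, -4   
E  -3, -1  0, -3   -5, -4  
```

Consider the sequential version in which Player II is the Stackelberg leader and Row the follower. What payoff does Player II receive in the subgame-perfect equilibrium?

Row best-responds to each possible Player II move:
- c1 → Row plays C (best of 4, 4, 9, 7, -3); Player II gets 2.
- c2 → Row plays D (best of 7, -9, 1, 9, 0); Player II gets -4.
- c3 → Row plays C (best of 4, -3, 8, 5, -5); Player II gets 9.
Player II's induced payoffs are 2, -4, 9, so Player II commits to c3. Subgame-perfect outcome: (C, c3) with payoffs (8, 9).

9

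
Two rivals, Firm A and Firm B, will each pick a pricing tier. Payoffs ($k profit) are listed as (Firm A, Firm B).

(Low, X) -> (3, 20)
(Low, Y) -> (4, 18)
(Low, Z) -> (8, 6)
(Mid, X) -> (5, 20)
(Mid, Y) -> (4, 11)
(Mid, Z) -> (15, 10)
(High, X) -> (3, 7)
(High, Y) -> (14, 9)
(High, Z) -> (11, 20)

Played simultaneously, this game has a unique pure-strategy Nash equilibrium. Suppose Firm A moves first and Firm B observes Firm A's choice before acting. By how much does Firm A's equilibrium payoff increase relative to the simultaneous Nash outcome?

Backward induction with Firm A moving first.
- Low: Firm B compares 20, 18, 6 and picks X; Firm A would get 3.
- Mid: Firm B compares 20, 11, 10 and picks X; Firm A would get 5.
- High: Firm B compares 7, 9, 20 and picks Z; Firm A would get 11.
Among 3, 5, 11, the best is 11 at High. Subgame-perfect outcome: (High, Z) with payoffs (11, 20).
For the simultaneous game, intersect best replies.
Firm A's best replies: X→Mid; Y→High; Z→Mid.
Firm B's best replies: Low→X; Mid→X; High→Z.
Only (Mid, X) has each player best-responding; Nash payoffs (5, 20).
Firm A's commitment gain: 11 − 5 = 6.

6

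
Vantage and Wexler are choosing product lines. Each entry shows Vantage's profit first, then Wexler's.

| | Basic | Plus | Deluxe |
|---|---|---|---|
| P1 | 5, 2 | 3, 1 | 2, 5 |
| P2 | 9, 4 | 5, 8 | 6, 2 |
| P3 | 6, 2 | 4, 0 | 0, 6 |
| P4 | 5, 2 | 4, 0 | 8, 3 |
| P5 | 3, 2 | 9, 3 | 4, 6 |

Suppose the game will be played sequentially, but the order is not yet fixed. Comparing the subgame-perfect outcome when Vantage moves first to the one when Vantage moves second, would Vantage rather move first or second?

If Vantage leads: Wexler's best replies are P1→Deluxe, P2→Plus, P3→Deluxe, P4→Deluxe, P5→Deluxe; Vantage's induced payoffs 2, 5, 0, 8, 4; outcome (P4, Deluxe), payoffs (8, 3).
If Wexler leads: Vantage's best replies are Basic→P2, Plus→P5, Deluxe→P4; Wexler's induced payoffs 4, 3, 3; outcome (P2, Basic), payoffs (9, 4).
Vantage gets 8 moving first and 9 moving second, so Vantage prefers to move second.

second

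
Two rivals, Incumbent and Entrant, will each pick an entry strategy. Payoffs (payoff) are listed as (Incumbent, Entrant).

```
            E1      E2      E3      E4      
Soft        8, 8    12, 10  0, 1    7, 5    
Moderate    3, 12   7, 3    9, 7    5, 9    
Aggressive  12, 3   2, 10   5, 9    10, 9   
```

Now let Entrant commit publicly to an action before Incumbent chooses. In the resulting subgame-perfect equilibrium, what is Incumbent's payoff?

Backward induction with Entrant moving first.
- E1 → Incumbent plays Aggressive (best of 8, 3, 12); Entrant gets 3.
- E2 → Incumbent plays Soft (best of 12, 7, 2); Entrant gets 10.
- E3 → Incumbent plays Moderate (best of 0, 9, 5); Entrant gets 7.
- E4 → Incumbent plays Aggressive (best of 7, 5, 10); Entrant gets 9.
Maximizing over 3, 10, 7, 9, Entrant chooses E2. Subgame-perfect outcome: (Soft, E2) with payoffs (12, 10).

12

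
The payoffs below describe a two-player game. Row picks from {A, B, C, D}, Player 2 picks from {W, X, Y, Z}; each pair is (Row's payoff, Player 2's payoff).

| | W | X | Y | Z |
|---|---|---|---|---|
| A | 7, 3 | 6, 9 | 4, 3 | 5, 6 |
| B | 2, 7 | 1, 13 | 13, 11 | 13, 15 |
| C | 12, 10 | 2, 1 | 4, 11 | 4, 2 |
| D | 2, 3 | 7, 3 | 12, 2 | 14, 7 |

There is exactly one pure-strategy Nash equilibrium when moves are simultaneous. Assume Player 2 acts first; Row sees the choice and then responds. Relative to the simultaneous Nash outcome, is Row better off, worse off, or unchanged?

Backward induction with Player 2 moving first.
- W → Row plays C (best of 7, 2, 12, 2); Player 2 gets 10.
- X → Row plays D (best of 6, 1, 2, 7); Player 2 gets 3.
- Y → Row plays B (best of 4, 13, 4, 12); Player 2 gets 11.
- Z → Row plays D (best of 5, 13, 4, 14); Player 2 gets 7.
Among 10, 3, 11, 7, the best is 11 at Y. Subgame-perfect outcome: (B, Y) with payoffs (13, 11).
Under simultaneous play:
Row's best replies: W→C; X→D; Y→B; Z→D.
Player 2's best replies: A→X; B→Z; C→Y; D→Z.
Only (D, Z) has each player best-responding; Nash payoffs (14, 7).
Row earns 13 sequentially versus 14 at the Nash outcome: worse off.

worse off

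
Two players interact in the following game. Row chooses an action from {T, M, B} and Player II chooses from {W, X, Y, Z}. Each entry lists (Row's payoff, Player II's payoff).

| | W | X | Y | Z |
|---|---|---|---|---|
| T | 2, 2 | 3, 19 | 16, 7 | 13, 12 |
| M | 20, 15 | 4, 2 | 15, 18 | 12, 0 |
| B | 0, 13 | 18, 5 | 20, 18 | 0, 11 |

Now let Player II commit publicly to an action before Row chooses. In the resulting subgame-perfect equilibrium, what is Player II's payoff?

Solve by backward induction (Player II leads).
- W: Row compares 2, 20, 0 and picks M; Player II would get 15.
- X: Row compares 3, 4, 18 and picks B; Player II would get 5.
- Y: Row compares 16, 15, 20 and picks B; Player II would get 18.
- Z: Row compares 13, 12, 0 and picks T; Player II would get 12.
Player II's induced payoffs are 15, 5, 18, 12, so Player II commits to Y. Subgame-perfect outcome: (B, Y) with payoffs (20, 18).

18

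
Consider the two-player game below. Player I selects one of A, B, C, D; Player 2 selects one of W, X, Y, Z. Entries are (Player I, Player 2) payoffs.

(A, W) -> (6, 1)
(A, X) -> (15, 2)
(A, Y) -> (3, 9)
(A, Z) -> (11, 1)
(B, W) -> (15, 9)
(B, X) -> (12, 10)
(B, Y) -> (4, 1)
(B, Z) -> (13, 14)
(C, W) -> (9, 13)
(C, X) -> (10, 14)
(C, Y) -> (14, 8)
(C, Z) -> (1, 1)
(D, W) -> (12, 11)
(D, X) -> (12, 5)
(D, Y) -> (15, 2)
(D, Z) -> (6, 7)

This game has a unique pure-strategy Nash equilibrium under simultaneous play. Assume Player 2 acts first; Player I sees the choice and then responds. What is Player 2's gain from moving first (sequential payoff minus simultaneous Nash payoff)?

Player I best-responds to each possible Player 2 move:
- W → Player I plays B (best of 6, 15, 9, 12); Player 2 gets 9.
- X → Player I plays A (best of 15, 12, 10, 12); Player 2 gets 2.
- Y → Player I plays D (best of 3, 4, 14, 15); Player 2 gets 2.
- Z → Player I plays B (best of 11, 13, 1, 6); Player 2 gets 14.
Maximizing over 9, 2, 2, 14, Player 2 chooses Z. Subgame-perfect outcome: (B, Z) with payoffs (13, 14).
Now find the simultaneous Nash equilibrium.
Player I's best replies: W→B; X→A; Y→D; Z→B.
Player 2's best replies: A→Y; B→Z; C→X; D→W.
The unique mutual best reply is (B, Z), giving (13, 14).
Player 2's commitment gain: 14 − 14 = 0.

0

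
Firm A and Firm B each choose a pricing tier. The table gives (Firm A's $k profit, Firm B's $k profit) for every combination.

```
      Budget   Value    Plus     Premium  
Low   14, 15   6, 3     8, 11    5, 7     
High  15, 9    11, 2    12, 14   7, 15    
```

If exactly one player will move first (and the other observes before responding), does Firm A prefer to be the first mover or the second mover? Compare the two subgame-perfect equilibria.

first

If Firm A leads: Firm B's best replies are Low→Budget, High→Premium; Firm A's induced payoffs 14, 7; outcome (Low, Budget), payoffs (14, 15).
If Firm B leads: Firm A's best replies are Budget→High, Value→High, Plus→High, Premium→High; Firm B's induced payoffs 9, 2, 14, 15; outcome (High, Premium), payoffs (7, 15).
Firm A gets 14 moving first and 7 moving second, so Firm A prefers to move first.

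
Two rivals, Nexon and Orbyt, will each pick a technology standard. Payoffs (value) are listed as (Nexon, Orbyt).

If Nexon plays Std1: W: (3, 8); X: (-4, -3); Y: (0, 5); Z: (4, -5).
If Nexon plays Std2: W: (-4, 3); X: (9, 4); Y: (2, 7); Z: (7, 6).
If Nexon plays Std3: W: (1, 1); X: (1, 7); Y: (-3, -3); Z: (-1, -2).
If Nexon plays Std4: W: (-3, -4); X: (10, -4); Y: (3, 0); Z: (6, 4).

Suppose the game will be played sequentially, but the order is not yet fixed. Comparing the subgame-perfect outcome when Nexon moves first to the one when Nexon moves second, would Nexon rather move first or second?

If Nexon leads: Orbyt's best replies are Std1→W, Std2→Y, Std3→X, Std4→Z; Nexon's induced payoffs 3, 2, 1, 6; outcome (Std4, Z), payoffs (6, 4).
If Orbyt leads: Nexon's best replies are W→Std1, X→Std4, Y→Std4, Z→Std2; Orbyt's induced payoffs 8, -4, 0, 6; outcome (Std1, W), payoffs (3, 8).
Nexon gets 6 moving first and 3 moving second, so Nexon prefers to move first.

first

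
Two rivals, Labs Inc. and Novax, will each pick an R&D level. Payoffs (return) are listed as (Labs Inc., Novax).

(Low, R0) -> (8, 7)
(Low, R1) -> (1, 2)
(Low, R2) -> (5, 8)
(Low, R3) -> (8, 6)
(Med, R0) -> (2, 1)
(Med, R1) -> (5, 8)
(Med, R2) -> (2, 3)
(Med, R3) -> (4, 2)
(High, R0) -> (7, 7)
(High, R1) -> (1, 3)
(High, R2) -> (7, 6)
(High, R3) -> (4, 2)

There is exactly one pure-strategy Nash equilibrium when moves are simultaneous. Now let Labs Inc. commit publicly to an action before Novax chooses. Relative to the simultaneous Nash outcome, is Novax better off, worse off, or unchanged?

worse off

Solve by backward induction (Labs Inc. leads).
- Low: BR = R2, leader payoff 5.
- Med: BR = R1, leader payoff 5.
- High: BR = R0, leader payoff 7.
Maximizing over 5, 5, 7, Labs Inc. chooses High. Subgame-perfect outcome: (High, R0) with payoffs (7, 7).
Now find the simultaneous Nash equilibrium.
Labs Inc.'s best replies: R0→Low; R1→Med; R2→High; R3→Low.
Novax's best replies: Low→R2; Med→R1; High→R0.
The unique mutual best reply is (Med, R1), giving (5, 8).
Novax earns 7 sequentially versus 8 at the Nash outcome: worse off.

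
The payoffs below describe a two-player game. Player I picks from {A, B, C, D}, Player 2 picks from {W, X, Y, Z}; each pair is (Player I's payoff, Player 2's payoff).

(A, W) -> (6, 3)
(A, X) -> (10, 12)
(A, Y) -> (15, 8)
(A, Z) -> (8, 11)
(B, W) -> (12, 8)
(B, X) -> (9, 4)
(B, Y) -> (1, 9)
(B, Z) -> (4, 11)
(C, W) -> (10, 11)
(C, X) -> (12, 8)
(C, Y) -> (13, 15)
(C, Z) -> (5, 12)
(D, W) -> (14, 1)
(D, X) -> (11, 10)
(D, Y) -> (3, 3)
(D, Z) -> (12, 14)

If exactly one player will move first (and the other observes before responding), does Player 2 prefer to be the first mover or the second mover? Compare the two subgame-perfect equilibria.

second

If Player I leads: Player 2's best replies are A→X, B→Z, C→Y, D→Z; Player I's induced payoffs 10, 4, 13, 12; outcome (C, Y), payoffs (13, 15).
If Player 2 leads: Player I's best replies are W→D, X→C, Y→A, Z→D; Player 2's induced payoffs 1, 8, 8, 14; outcome (D, Z), payoffs (12, 14).
Player 2 gets 14 moving first and 15 moving second, so Player 2 prefers to move second.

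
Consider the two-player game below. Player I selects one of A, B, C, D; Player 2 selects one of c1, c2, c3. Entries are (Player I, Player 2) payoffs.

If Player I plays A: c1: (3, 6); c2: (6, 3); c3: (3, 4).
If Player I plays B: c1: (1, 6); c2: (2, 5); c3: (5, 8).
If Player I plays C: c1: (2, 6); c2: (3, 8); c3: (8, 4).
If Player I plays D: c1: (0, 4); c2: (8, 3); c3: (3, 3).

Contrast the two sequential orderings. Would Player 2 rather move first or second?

If Player I leads: Player 2's best replies are A→c1, B→c3, C→c2, D→c1; Player I's induced payoffs 3, 5, 3, 0; outcome (B, c3), payoffs (5, 8).
If Player 2 leads: Player I's best replies are c1→A, c2→D, c3→C; Player 2's induced payoffs 6, 3, 4; outcome (A, c1), payoffs (3, 6).
Player 2 gets 6 moving first and 8 moving second, so Player 2 prefers to move second.

second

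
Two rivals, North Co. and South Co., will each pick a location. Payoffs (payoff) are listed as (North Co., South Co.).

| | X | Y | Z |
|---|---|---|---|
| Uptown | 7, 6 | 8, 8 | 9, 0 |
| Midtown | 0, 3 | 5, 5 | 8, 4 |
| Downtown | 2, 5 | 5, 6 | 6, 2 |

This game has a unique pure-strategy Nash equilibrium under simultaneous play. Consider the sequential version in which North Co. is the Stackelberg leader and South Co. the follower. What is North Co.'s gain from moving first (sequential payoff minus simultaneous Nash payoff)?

0

Solve by backward induction (North Co. leads).
- Uptown: South Co. compares 6, 8, 0 and picks Y; North Co. would get 8.
- Midtown: South Co. compares 3, 5, 4 and picks Y; North Co. would get 5.
- Downtown: South Co. compares 5, 6, 2 and picks Y; North Co. would get 5.
North Co.'s induced payoffs are 8, 5, 5, so North Co. commits to Uptown. Subgame-perfect outcome: (Uptown, Y) with payoffs (8, 8).
Under simultaneous play:
North Co.'s best replies: X→Uptown; Y→Uptown; Z→Uptown.
South Co.'s best replies: Uptown→Y; Midtown→Y; Downtown→Y.
Only (Uptown, Y) has each player best-responding; Nash payoffs (8, 8).
North Co.'s commitment gain: 8 − 8 = 0.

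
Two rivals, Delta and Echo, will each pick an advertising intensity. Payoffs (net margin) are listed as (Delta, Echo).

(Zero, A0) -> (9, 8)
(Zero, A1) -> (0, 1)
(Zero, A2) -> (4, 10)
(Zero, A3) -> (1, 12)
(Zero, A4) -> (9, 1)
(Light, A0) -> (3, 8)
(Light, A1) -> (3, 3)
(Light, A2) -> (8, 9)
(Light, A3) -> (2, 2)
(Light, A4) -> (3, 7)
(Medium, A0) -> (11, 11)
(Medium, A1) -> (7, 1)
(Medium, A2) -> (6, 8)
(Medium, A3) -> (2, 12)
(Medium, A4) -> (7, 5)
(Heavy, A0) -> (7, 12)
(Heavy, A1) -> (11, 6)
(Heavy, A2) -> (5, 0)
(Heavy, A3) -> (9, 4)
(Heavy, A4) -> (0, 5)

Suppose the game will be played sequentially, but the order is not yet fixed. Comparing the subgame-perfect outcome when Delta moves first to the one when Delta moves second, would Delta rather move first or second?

second

If Delta leads: Echo's best replies are Zero→A3, Light→A2, Medium→A3, Heavy→A0; Delta's induced payoffs 1, 8, 2, 7; outcome (Light, A2), payoffs (8, 9).
If Echo leads: Delta's best replies are A0→Medium, A1→Heavy, A2→Light, A3→Heavy, A4→Zero; Echo's induced payoffs 11, 6, 9, 4, 1; outcome (Medium, A0), payoffs (11, 11).
Delta gets 8 moving first and 11 moving second, so Delta prefers to move second.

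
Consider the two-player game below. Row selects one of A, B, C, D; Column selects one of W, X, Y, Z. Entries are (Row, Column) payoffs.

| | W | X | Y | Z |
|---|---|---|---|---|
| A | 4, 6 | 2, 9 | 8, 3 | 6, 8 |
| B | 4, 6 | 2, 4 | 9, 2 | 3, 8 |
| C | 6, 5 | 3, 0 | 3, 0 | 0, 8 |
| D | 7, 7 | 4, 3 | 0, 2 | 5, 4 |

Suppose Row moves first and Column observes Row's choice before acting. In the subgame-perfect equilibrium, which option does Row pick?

Work backward from Column's decision.
- A → Column plays X (best of 6, 9, 3, 8); Row gets 2.
- B → Column plays Z (best of 6, 4, 2, 8); Row gets 3.
- C → Column plays Z (best of 5, 0, 0, 8); Row gets 0.
- D → Column plays W (best of 7, 3, 2, 4); Row gets 7.
Row's induced payoffs are 2, 3, 0, 7, so Row commits to D. Subgame-perfect outcome: (D, W) with payoffs (7, 7).

D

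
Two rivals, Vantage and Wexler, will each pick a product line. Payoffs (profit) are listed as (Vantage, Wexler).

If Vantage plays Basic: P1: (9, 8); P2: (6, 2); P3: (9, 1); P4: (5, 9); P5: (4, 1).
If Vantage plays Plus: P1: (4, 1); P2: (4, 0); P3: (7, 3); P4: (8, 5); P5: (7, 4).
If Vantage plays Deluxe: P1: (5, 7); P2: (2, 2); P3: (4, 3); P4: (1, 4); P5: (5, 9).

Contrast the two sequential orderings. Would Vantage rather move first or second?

second

If Vantage leads: Wexler's best replies are Basic→P4, Plus→P4, Deluxe→P5; Vantage's induced payoffs 5, 8, 5; outcome (Plus, P4), payoffs (8, 5).
If Wexler leads: Vantage's best replies are P1→Basic, P2→Basic, P3→Basic, P4→Plus, P5→Plus; Wexler's induced payoffs 8, 2, 1, 5, 4; outcome (Basic, P1), payoffs (9, 8).
Vantage gets 8 moving first and 9 moving second, so Vantage prefers to move second.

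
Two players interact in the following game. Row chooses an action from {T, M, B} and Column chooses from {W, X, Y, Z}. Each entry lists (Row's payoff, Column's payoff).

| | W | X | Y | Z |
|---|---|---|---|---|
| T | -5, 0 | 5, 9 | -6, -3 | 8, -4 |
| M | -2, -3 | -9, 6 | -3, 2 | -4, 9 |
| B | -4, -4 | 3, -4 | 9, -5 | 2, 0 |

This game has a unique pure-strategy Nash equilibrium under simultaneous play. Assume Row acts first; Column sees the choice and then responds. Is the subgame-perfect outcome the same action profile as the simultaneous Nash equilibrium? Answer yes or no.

yes

Solve by backward induction (Row leads).
- T: BR = X, leader payoff 5.
- M: BR = Z, leader payoff -4.
- B: BR = Z, leader payoff 2.
Maximizing over 5, -4, 2, Row chooses T. Subgame-perfect outcome: (T, X) with payoffs (5, 9).
Under simultaneous play:
Row's best replies: W→M; X→T; Y→B; Z→T.
Column's best replies: T→X; M→Z; B→Z.
The unique mutual best reply is (T, X), giving (5, 9).
Sequential outcome (T, X) coincides with the Nash profile (T, X).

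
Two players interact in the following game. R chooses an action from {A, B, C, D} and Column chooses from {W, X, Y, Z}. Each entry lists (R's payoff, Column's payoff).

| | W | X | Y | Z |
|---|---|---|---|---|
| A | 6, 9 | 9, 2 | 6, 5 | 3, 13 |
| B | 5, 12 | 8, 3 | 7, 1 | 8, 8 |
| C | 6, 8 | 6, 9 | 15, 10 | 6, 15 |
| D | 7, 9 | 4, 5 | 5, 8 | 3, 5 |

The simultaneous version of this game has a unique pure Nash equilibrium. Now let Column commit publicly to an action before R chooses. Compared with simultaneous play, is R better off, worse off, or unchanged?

Backward induction with Column moving first.
- W → R plays D (best of 6, 5, 6, 7); Column gets 9.
- X → R plays A (best of 9, 8, 6, 4); Column gets 2.
- Y → R plays C (best of 6, 7, 15, 5); Column gets 10.
- Z → R plays B (best of 3, 8, 6, 3); Column gets 8.
Column's induced payoffs are 9, 2, 10, 8, so Column commits to Y. Subgame-perfect outcome: (C, Y) with payoffs (15, 10).
Under simultaneous play:
R's best replies: W→D; X→A; Y→C; Z→B.
Column's best replies: A→Z; B→W; C→Z; D→W.
Only (D, W) has each player best-responding; Nash payoffs (7, 9).
R earns 15 sequentially versus 7 at the Nash outcome: better off.

better off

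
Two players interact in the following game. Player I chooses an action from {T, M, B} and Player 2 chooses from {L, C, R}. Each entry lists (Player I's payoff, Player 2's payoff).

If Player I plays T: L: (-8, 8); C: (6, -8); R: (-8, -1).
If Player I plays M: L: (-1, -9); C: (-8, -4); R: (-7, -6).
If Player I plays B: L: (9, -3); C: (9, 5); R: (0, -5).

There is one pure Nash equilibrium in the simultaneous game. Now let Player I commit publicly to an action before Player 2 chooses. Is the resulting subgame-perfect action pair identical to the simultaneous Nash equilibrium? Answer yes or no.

Player 2 best-responds to each possible Player I move:
- T: BR = L, leader payoff -8.
- M: BR = C, leader payoff -8.
- B: BR = C, leader payoff 9.
Among -8, -8, 9, the best is 9 at B. Subgame-perfect outcome: (B, C) with payoffs (9, 5).
Under simultaneous play:
Player I's best replies: L→B; C→B; R→B.
Player 2's best replies: T→L; M→C; B→C.
Only (B, C) has each player best-responding; Nash payoffs (9, 5).
Sequential outcome (B, C) coincides with the Nash profile (B, C).

yes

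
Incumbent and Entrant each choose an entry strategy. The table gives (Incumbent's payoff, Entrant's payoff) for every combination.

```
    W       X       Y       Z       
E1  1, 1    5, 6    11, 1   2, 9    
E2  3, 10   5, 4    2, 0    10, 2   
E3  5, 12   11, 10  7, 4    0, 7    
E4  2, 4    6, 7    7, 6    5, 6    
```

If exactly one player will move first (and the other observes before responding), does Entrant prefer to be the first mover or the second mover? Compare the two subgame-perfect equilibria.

first

If Incumbent leads: Entrant's best replies are E1→Z, E2→W, E3→W, E4→X; Incumbent's induced payoffs 2, 3, 5, 6; outcome (E4, X), payoffs (6, 7).
If Entrant leads: Incumbent's best replies are W→E3, X→E3, Y→E1, Z→E2; Entrant's induced payoffs 12, 10, 1, 2; outcome (E3, W), payoffs (5, 12).
Entrant gets 12 moving first and 7 moving second, so Entrant prefers to move first.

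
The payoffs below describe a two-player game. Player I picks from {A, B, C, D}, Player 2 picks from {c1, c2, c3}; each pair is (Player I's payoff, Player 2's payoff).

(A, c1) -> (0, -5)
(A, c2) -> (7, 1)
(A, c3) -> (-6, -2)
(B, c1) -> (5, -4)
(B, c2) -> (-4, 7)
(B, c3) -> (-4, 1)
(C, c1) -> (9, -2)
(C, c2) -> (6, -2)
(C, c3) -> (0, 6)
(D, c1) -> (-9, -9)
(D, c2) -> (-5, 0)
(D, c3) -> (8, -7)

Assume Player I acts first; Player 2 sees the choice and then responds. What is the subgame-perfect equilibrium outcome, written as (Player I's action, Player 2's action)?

(A, c2)

Backward induction with Player I moving first.
- A: Player 2 compares -5, 1, -2 and picks c2; Player I would get 7.
- B: Player 2 compares -4, 7, 1 and picks c2; Player I would get -4.
- C: Player 2 compares -2, -2, 6 and picks c3; Player I would get 0.
- D: Player 2 compares -9, 0, -7 and picks c2; Player I would get -5.
Player I's induced payoffs are 7, -4, 0, -5, so Player I commits to A. Subgame-perfect outcome: (A, c2) with payoffs (7, 1).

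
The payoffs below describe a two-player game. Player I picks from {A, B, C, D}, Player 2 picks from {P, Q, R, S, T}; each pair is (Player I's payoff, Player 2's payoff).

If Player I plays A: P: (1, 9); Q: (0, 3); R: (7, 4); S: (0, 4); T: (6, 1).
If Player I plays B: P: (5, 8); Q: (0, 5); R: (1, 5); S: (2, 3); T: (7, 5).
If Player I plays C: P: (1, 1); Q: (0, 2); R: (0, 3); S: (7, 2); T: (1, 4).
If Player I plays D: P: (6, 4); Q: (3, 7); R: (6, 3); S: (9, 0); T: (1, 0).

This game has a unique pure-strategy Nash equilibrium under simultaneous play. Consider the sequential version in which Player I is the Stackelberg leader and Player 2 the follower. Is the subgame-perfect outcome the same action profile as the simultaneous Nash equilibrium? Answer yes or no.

no

Player 2 best-responds to each possible Player I move:
- A → Player 2 plays P (best of 9, 3, 4, 4, 1); Player I gets 1.
- B → Player 2 plays P (best of 8, 5, 5, 3, 5); Player I gets 5.
- C → Player 2 plays T (best of 1, 2, 3, 2, 4); Player I gets 1.
- D → Player 2 plays Q (best of 4, 7, 3, 0, 0); Player I gets 3.
Maximizing over 1, 5, 1, 3, Player I chooses B. Subgame-perfect outcome: (B, P) with payoffs (5, 8).
Under simultaneous play:
Player I's best replies: P→D; Q→D; R→A; S→D; T→B.
Player 2's best replies: A→P; B→P; C→T; D→Q.
Only (D, Q) has each player best-responding; Nash payoffs (3, 7).
Sequential outcome (B, P) differs from the Nash profile (D, Q).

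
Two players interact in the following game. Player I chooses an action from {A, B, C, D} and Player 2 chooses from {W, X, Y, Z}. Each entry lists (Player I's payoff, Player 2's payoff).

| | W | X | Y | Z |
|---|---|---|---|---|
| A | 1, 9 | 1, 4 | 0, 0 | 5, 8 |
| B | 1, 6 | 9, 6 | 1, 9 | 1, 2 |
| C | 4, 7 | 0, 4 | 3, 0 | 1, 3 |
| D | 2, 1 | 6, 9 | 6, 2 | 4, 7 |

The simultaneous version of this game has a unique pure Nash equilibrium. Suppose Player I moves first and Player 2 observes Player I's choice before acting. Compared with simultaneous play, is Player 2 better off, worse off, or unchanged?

Solve by backward induction (Player I leads).
- A: Player 2 compares 9, 4, 0, 8 and picks W; Player I would get 1.
- B: Player 2 compares 6, 6, 9, 2 and picks Y; Player I would get 1.
- C: Player 2 compares 7, 4, 0, 3 and picks W; Player I would get 4.
- D: Player 2 compares 1, 9, 2, 7 and picks X; Player I would get 6.
Maximizing over 1, 1, 4, 6, Player I chooses D. Subgame-perfect outcome: (D, X) with payoffs (6, 9).
For the simultaneous game, intersect best replies.
Player I's best replies: W→C; X→B; Y→D; Z→A.
Player 2's best replies: A→W; B→Y; C→W; D→X.
The unique mutual best reply is (C, W), giving (4, 7).
Player 2 earns 9 sequentially versus 7 at the Nash outcome: better off.

better off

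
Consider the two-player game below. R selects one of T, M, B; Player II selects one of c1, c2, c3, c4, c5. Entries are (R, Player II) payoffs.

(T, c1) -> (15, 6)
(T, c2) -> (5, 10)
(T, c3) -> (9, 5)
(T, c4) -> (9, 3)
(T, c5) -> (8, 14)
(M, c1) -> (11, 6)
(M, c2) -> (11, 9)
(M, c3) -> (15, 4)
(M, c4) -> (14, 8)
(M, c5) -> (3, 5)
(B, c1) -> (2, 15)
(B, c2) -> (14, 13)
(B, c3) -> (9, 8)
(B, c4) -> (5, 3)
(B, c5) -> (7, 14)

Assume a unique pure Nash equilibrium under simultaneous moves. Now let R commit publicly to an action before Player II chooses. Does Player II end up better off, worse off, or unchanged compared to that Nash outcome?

worse off

Solve by backward induction (R leads).
- T: Player II compares 6, 10, 5, 3, 14 and picks c5; R would get 8.
- M: Player II compares 6, 9, 4, 8, 5 and picks c2; R would get 11.
- B: Player II compares 15, 13, 8, 3, 14 and picks c1; R would get 2.
R's induced payoffs are 8, 11, 2, so R commits to M. Subgame-perfect outcome: (M, c2) with payoffs (11, 9).
Now find the simultaneous Nash equilibrium.
R's best replies: c1→T; c2→B; c3→M; c4→M; c5→T.
Player II's best replies: T→c5; M→c2; B→c1.
Only (T, c5) has each player best-responding; Nash payoffs (8, 14).
Player II earns 9 sequentially versus 14 at the Nash outcome: worse off.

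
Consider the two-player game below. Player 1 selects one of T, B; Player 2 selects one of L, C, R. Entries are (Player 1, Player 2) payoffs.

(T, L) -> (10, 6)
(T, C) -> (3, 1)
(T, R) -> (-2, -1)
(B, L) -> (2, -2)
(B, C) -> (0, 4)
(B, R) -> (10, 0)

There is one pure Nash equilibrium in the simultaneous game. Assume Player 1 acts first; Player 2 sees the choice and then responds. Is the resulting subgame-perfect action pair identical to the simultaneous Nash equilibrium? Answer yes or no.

Solve by backward induction (Player 1 leads).
- T: BR = L, leader payoff 10.
- B: BR = C, leader payoff 0.
Player 1's induced payoffs are 10, 0, so Player 1 commits to T. Subgame-perfect outcome: (T, L) with payoffs (10, 6).
Under simultaneous play:
Player 1's best replies: L→T; C→T; R→B.
Player 2's best replies: T→L; B→C.
Only (T, L) has each player best-responding; Nash payoffs (10, 6).
Sequential outcome (T, L) coincides with the Nash profile (T, L).

yes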